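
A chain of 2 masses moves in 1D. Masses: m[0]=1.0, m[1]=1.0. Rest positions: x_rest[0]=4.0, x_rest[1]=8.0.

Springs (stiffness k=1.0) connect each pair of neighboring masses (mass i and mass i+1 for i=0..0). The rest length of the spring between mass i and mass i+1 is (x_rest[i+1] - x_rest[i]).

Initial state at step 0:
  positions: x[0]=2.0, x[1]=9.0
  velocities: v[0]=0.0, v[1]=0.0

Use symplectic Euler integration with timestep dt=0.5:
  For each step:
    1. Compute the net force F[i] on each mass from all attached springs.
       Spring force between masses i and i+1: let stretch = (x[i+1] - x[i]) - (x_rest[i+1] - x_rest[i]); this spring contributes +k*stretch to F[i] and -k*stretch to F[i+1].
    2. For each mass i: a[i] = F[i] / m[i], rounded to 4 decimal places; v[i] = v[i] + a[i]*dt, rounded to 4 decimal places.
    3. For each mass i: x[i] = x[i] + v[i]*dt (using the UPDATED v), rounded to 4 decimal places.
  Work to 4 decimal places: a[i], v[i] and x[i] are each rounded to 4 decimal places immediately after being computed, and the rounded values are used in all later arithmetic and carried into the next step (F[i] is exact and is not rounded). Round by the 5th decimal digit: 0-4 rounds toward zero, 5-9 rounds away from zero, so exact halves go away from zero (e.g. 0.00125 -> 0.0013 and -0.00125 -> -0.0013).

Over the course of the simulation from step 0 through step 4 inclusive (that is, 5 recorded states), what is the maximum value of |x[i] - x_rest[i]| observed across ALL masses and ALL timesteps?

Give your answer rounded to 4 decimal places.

Step 0: x=[2.0000 9.0000] v=[0.0000 0.0000]
Step 1: x=[2.7500 8.2500] v=[1.5000 -1.5000]
Step 2: x=[3.8750 7.1250] v=[2.2500 -2.2500]
Step 3: x=[4.8125 6.1875] v=[1.8750 -1.8750]
Step 4: x=[5.0938 5.9063] v=[0.5625 -0.5625]
Max displacement = 2.0937

Answer: 2.0937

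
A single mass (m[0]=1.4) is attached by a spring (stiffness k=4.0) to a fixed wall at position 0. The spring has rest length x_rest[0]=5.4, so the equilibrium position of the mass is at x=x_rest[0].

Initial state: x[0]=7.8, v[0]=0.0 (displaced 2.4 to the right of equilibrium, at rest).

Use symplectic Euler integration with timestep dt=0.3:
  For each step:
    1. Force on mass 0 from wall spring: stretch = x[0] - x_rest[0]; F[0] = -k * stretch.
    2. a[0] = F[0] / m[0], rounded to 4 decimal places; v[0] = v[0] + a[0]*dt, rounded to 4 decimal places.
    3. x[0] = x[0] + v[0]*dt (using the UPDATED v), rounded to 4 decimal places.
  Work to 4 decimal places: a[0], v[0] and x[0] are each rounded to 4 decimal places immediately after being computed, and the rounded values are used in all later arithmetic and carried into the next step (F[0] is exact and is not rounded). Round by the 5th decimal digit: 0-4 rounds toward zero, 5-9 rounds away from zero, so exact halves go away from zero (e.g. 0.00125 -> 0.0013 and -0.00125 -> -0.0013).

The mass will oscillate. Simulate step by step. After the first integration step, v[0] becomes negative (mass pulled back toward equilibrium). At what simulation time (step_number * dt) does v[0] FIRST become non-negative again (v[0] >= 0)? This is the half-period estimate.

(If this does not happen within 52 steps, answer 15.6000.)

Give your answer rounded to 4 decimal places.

Step 0: x=[7.8000] v=[0.0000]
Step 1: x=[7.1829] v=[-2.0571]
Step 2: x=[6.1073] v=[-3.5853]
Step 3: x=[4.8498] v=[-4.1916]
Step 4: x=[3.7338] v=[-3.7200]
Step 5: x=[3.0463] v=[-2.2918]
Step 6: x=[2.9640] v=[-0.2743]
Step 7: x=[3.5081] v=[1.8137]
First v>=0 after going negative at step 7, time=2.1000

Answer: 2.1000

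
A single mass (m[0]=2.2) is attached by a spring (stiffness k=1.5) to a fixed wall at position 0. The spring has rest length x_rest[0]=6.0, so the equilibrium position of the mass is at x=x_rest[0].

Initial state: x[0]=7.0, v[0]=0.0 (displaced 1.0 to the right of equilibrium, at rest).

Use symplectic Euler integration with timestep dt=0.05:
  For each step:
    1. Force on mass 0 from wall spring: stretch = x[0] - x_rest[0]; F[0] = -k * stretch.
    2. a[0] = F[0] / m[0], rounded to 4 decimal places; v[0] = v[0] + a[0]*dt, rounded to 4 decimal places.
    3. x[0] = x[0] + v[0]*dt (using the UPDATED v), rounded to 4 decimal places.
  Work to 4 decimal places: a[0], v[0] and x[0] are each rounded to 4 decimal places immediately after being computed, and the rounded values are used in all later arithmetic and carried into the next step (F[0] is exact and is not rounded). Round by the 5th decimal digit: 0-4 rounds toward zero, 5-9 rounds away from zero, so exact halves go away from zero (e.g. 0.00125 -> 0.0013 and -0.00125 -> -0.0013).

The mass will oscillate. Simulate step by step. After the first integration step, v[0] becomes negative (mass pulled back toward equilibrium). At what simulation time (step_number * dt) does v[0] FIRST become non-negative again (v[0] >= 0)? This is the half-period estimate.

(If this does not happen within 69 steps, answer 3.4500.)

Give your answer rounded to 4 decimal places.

Step 0: x=[7.0000] v=[0.0000]
Step 1: x=[6.9983] v=[-0.0341]
Step 2: x=[6.9949] v=[-0.0681]
Step 3: x=[6.9898] v=[-0.1020]
Step 4: x=[6.9830] v=[-0.1357]
Step 5: x=[6.9745] v=[-0.1692]
Step 6: x=[6.9644] v=[-0.2024]
Step 7: x=[6.9526] v=[-0.2353]
Step 8: x=[6.9392] v=[-0.2678]
Step 9: x=[6.9242] v=[-0.2998]
Step 10: x=[6.9076] v=[-0.3313]
Step 11: x=[6.8895] v=[-0.3622]
Step 12: x=[6.8699] v=[-0.3925]
Step 13: x=[6.8488] v=[-0.4222]
Step 14: x=[6.8262] v=[-0.4511]
Step 15: x=[6.8022] v=[-0.4793]
Step 16: x=[6.7769] v=[-0.5067]
Step 17: x=[6.7502] v=[-0.5332]
Step 18: x=[6.7223] v=[-0.5588]
Step 19: x=[6.6931] v=[-0.5834]
Step 20: x=[6.6628] v=[-0.6070]
Step 21: x=[6.6313] v=[-0.6296]
Step 22: x=[6.5987] v=[-0.6511]
Step 23: x=[6.5651] v=[-0.6715]
Step 24: x=[6.5306] v=[-0.6908]
Step 25: x=[6.4952] v=[-0.7089]
Step 26: x=[6.4589] v=[-0.7258]
Step 27: x=[6.4218] v=[-0.7414]
Step 28: x=[6.3840] v=[-0.7558]
Step 29: x=[6.3456] v=[-0.7689]
Step 30: x=[6.3066] v=[-0.7807]
Step 31: x=[6.2670] v=[-0.7912]
Step 32: x=[6.2270] v=[-0.8003]
Step 33: x=[6.1866] v=[-0.8080]
Step 34: x=[6.1459] v=[-0.8144]
Step 35: x=[6.1049] v=[-0.8194]
Step 36: x=[6.0638] v=[-0.8230]
Step 37: x=[6.0225] v=[-0.8252]
Step 38: x=[5.9812] v=[-0.8260]
Step 39: x=[5.9399] v=[-0.8254]
Step 40: x=[5.8987] v=[-0.8234]
Step 41: x=[5.8577] v=[-0.8199]
Step 42: x=[5.8169] v=[-0.8151]
Step 43: x=[5.7765] v=[-0.8089]
Step 44: x=[5.7364] v=[-0.8013]
Step 45: x=[5.6968] v=[-0.7923]
Step 46: x=[5.6577] v=[-0.7820]
Step 47: x=[5.6192] v=[-0.7703]
Step 48: x=[5.5813] v=[-0.7573]
Step 49: x=[5.5442] v=[-0.7430]
Step 50: x=[5.5078] v=[-0.7275]
Step 51: x=[5.4723] v=[-0.7107]
Step 52: x=[5.4377] v=[-0.6927]
Step 53: x=[5.4040] v=[-0.6735]
Step 54: x=[5.3713] v=[-0.6532]
Step 55: x=[5.3397] v=[-0.6318]
Step 56: x=[5.3092] v=[-0.6093]
Step 57: x=[5.2799] v=[-0.5858]
Step 58: x=[5.2518] v=[-0.5613]
Step 59: x=[5.2250] v=[-0.5358]
Step 60: x=[5.1995] v=[-0.5094]
Step 61: x=[5.1754] v=[-0.4821]
Step 62: x=[5.1527] v=[-0.4540]
Step 63: x=[5.1314] v=[-0.4251]
Step 64: x=[5.1116] v=[-0.3955]
Step 65: x=[5.0933] v=[-0.3652]
Step 66: x=[5.0766] v=[-0.3343]
Step 67: x=[5.0615] v=[-0.3028]
Step 68: x=[5.0480] v=[-0.2708]
Step 69: x=[5.0361] v=[-0.2383]
v[0] did not become non-negative within 69 steps; using fallback time=3.4500

Answer: 3.4500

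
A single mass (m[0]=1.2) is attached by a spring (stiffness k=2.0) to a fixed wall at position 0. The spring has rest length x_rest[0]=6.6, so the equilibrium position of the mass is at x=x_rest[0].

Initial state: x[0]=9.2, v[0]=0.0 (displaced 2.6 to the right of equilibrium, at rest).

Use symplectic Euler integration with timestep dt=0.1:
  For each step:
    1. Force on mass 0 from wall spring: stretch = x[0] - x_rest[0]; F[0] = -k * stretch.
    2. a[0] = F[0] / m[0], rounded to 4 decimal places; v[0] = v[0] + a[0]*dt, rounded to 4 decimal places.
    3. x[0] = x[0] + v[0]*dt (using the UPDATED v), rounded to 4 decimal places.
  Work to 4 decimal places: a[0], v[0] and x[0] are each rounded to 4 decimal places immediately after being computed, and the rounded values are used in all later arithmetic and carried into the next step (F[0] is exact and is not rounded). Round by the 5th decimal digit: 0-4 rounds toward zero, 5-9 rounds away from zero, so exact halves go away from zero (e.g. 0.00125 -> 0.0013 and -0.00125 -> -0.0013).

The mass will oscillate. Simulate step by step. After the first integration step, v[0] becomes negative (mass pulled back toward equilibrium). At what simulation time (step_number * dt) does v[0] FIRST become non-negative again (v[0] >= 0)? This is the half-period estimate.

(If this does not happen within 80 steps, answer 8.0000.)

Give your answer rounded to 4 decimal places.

Answer: 2.5000

Derivation:
Step 0: x=[9.2000] v=[0.0000]
Step 1: x=[9.1567] v=[-0.4333]
Step 2: x=[9.0708] v=[-0.8594]
Step 3: x=[8.9437] v=[-1.2712]
Step 4: x=[8.7775] v=[-1.6618]
Step 5: x=[8.5750] v=[-2.0247]
Step 6: x=[8.3396] v=[-2.3539]
Step 7: x=[8.0752] v=[-2.6438]
Step 8: x=[7.7862] v=[-2.8897]
Step 9: x=[7.4775] v=[-3.0874]
Step 10: x=[7.1541] v=[-3.2337]
Step 11: x=[6.8215] v=[-3.3261]
Step 12: x=[6.4852] v=[-3.3630]
Step 13: x=[6.1508] v=[-3.3439]
Step 14: x=[5.8239] v=[-3.2690]
Step 15: x=[5.5099] v=[-3.1397]
Step 16: x=[5.2141] v=[-2.9580]
Step 17: x=[4.9414] v=[-2.7270]
Step 18: x=[4.6963] v=[-2.4506]
Step 19: x=[4.4830] v=[-2.1333]
Step 20: x=[4.3050] v=[-1.7805]
Step 21: x=[4.1652] v=[-1.3980]
Step 22: x=[4.0660] v=[-0.9922]
Step 23: x=[4.0090] v=[-0.5699]
Step 24: x=[3.9952] v=[-0.1381]
Step 25: x=[4.0248] v=[0.2960]
First v>=0 after going negative at step 25, time=2.5000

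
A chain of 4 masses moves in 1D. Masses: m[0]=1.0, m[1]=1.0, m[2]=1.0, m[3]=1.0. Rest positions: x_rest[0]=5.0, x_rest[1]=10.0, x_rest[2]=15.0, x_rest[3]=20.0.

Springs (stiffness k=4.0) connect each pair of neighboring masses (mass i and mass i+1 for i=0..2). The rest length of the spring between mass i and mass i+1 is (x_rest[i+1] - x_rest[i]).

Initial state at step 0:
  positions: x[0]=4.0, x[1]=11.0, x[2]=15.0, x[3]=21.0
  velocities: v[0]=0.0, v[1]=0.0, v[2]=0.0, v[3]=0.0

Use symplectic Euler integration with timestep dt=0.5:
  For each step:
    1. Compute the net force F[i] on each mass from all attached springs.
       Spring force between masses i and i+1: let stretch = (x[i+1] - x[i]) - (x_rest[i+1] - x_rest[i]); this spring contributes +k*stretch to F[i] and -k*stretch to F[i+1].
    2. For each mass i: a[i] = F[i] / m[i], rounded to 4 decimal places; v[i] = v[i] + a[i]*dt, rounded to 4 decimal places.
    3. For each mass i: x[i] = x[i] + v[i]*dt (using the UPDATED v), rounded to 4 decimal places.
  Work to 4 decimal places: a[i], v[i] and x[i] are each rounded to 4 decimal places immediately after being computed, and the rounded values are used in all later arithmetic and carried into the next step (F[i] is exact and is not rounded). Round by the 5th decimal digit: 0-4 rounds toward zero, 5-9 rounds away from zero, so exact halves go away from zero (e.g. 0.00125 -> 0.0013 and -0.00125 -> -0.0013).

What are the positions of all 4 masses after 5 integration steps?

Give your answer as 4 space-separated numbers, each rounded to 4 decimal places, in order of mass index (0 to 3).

Step 0: x=[4.0000 11.0000 15.0000 21.0000] v=[0.0000 0.0000 0.0000 0.0000]
Step 1: x=[6.0000 8.0000 17.0000 20.0000] v=[4.0000 -6.0000 4.0000 -2.0000]
Step 2: x=[5.0000 12.0000 13.0000 21.0000] v=[-2.0000 8.0000 -8.0000 2.0000]
Step 3: x=[6.0000 10.0000 16.0000 19.0000] v=[2.0000 -4.0000 6.0000 -4.0000]
Step 4: x=[6.0000 10.0000 16.0000 19.0000] v=[0.0000 0.0000 0.0000 0.0000]
Step 5: x=[5.0000 12.0000 13.0000 21.0000] v=[-2.0000 4.0000 -6.0000 4.0000]

Answer: 5.0000 12.0000 13.0000 21.0000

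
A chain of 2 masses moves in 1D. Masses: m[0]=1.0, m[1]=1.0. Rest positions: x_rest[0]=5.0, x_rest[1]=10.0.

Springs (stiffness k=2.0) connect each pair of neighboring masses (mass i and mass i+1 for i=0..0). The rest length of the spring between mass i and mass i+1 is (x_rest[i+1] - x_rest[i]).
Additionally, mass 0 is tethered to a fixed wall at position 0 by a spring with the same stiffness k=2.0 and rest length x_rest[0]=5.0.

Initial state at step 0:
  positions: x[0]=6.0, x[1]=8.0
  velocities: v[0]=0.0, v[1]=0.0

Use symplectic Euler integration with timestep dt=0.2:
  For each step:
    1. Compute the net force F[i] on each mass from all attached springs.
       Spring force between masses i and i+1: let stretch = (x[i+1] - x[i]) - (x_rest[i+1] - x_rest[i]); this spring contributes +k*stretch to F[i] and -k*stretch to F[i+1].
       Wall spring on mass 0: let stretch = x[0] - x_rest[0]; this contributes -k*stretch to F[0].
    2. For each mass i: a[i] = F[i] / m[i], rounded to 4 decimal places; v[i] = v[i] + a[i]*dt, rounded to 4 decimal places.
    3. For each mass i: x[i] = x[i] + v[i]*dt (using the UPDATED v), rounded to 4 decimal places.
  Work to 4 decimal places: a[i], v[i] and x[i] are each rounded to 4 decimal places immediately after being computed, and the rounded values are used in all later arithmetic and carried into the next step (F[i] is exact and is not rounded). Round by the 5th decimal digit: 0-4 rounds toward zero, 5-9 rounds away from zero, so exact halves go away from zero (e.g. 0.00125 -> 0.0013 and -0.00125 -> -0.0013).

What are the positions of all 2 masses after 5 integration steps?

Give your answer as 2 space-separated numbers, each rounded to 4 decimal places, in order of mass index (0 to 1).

Answer: 3.2756 10.2731

Derivation:
Step 0: x=[6.0000 8.0000] v=[0.0000 0.0000]
Step 1: x=[5.6800 8.2400] v=[-1.6000 1.2000]
Step 2: x=[5.1104 8.6752] v=[-2.8480 2.1760]
Step 3: x=[4.4172 9.2252] v=[-3.4662 2.7501]
Step 4: x=[3.7552 9.7906] v=[-3.3099 2.8269]
Step 5: x=[3.2756 10.2731] v=[-2.3978 2.4127]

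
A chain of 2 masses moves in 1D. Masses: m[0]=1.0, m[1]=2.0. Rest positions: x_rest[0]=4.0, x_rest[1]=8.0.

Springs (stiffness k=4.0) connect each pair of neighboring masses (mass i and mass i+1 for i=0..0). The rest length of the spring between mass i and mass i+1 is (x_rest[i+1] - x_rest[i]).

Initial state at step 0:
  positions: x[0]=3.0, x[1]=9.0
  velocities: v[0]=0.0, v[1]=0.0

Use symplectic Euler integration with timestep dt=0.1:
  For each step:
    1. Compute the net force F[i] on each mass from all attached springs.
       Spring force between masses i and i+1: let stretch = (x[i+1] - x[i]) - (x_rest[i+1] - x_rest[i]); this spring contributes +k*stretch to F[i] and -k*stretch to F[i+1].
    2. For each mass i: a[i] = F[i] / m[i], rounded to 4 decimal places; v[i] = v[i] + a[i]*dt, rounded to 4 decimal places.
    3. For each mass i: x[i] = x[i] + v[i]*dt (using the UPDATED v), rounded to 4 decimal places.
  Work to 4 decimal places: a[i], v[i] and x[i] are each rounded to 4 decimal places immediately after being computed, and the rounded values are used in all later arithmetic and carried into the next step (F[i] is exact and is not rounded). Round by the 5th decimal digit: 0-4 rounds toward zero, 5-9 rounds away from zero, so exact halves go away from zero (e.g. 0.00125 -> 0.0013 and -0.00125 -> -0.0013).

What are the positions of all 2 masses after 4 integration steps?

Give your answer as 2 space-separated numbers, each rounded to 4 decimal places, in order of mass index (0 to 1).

Answer: 3.7300 8.6351

Derivation:
Step 0: x=[3.0000 9.0000] v=[0.0000 0.0000]
Step 1: x=[3.0800 8.9600] v=[0.8000 -0.4000]
Step 2: x=[3.2352 8.8824] v=[1.5520 -0.7760]
Step 3: x=[3.4563 8.7719] v=[2.2109 -1.1054]
Step 4: x=[3.7300 8.6351] v=[2.7371 -1.3685]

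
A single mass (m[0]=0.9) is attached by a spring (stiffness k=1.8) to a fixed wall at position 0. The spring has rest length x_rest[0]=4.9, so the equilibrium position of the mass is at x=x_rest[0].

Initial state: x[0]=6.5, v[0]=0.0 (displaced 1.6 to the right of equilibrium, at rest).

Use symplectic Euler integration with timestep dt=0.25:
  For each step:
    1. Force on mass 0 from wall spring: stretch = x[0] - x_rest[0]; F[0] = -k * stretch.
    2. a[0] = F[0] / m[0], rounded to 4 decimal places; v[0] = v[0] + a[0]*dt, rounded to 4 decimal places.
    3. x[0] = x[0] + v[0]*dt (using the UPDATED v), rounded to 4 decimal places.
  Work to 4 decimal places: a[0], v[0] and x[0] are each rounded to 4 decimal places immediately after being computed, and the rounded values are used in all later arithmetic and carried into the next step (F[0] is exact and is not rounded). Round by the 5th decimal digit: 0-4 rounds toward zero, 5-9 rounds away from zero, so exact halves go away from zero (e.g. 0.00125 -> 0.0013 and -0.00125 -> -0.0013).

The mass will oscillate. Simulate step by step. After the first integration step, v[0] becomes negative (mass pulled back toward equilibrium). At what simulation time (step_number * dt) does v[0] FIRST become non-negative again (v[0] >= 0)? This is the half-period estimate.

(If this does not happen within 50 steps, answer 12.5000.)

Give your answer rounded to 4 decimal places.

Step 0: x=[6.5000] v=[0.0000]
Step 1: x=[6.3000] v=[-0.8000]
Step 2: x=[5.9250] v=[-1.5000]
Step 3: x=[5.4219] v=[-2.0125]
Step 4: x=[4.8535] v=[-2.2735]
Step 5: x=[4.2909] v=[-2.2503]
Step 6: x=[3.8045] v=[-1.9458]
Step 7: x=[3.4550] v=[-1.3981]
Step 8: x=[3.2861] v=[-0.6756]
Step 9: x=[3.3190] v=[0.1314]
First v>=0 after going negative at step 9, time=2.2500

Answer: 2.2500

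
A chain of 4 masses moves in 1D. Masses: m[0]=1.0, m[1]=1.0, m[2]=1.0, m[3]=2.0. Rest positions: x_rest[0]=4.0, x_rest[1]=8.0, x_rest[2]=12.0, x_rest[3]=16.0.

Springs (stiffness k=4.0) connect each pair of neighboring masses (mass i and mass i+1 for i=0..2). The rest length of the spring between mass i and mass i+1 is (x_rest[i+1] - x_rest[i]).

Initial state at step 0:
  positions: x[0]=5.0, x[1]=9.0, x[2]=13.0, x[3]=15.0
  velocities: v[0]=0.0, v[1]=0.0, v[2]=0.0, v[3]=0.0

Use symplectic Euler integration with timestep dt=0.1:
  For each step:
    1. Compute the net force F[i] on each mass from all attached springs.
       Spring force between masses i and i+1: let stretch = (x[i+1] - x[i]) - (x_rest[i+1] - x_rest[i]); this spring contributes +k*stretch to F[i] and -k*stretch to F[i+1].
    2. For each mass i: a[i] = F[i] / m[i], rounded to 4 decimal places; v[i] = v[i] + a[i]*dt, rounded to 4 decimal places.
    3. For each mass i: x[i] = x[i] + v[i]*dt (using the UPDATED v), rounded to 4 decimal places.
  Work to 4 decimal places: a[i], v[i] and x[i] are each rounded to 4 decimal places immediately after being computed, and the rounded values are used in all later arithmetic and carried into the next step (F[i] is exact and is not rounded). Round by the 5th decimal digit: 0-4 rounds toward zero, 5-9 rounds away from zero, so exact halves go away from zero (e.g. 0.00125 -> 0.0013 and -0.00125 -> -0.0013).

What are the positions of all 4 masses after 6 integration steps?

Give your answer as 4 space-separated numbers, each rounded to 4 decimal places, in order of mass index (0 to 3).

Step 0: x=[5.0000 9.0000 13.0000 15.0000] v=[0.0000 0.0000 0.0000 0.0000]
Step 1: x=[5.0000 9.0000 12.9200 15.0400] v=[0.0000 0.0000 -0.8000 0.4000]
Step 2: x=[5.0000 8.9968 12.7680 15.1176] v=[0.0000 -0.0320 -1.5200 0.7760]
Step 3: x=[4.9999 8.9846 12.5591 15.2282] v=[-0.0013 -0.1222 -2.0886 1.1061]
Step 4: x=[4.9992 8.9560 12.3140 15.3654] v=[-0.0074 -0.2863 -2.4508 1.3723]
Step 5: x=[4.9967 8.9034 12.0567 15.5216] v=[-0.0247 -0.5258 -2.5734 1.5620]
Step 6: x=[4.9905 8.8207 11.8118 15.6885] v=[-0.0620 -0.8272 -2.4488 1.6690]

Answer: 4.9905 8.8207 11.8118 15.6885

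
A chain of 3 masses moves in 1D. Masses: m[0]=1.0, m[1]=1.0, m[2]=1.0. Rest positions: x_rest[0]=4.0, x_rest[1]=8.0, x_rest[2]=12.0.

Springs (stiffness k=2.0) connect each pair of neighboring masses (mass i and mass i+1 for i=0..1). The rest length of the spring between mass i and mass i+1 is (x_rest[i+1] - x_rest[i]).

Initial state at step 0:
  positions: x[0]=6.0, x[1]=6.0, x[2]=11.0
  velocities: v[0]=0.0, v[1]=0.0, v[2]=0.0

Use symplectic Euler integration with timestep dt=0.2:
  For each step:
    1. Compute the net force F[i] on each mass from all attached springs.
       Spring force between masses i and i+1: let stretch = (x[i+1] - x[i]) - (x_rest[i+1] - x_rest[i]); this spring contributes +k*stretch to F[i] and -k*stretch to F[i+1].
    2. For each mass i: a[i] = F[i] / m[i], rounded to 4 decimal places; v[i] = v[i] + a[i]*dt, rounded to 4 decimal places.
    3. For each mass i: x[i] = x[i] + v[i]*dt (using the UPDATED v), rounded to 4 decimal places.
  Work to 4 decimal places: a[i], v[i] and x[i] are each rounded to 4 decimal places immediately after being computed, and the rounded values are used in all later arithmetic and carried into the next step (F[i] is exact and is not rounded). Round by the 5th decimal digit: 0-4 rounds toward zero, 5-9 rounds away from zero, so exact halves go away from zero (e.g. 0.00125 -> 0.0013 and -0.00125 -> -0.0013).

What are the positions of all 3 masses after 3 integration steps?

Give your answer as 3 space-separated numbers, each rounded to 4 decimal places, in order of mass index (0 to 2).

Step 0: x=[6.0000 6.0000 11.0000] v=[0.0000 0.0000 0.0000]
Step 1: x=[5.6800 6.4000 10.9200] v=[-1.6000 2.0000 -0.4000]
Step 2: x=[5.0976 7.1040 10.7984] v=[-2.9120 3.5200 -0.6080]
Step 3: x=[4.3557 7.9430 10.7012] v=[-3.7094 4.1952 -0.4858]

Answer: 4.3557 7.9430 10.7012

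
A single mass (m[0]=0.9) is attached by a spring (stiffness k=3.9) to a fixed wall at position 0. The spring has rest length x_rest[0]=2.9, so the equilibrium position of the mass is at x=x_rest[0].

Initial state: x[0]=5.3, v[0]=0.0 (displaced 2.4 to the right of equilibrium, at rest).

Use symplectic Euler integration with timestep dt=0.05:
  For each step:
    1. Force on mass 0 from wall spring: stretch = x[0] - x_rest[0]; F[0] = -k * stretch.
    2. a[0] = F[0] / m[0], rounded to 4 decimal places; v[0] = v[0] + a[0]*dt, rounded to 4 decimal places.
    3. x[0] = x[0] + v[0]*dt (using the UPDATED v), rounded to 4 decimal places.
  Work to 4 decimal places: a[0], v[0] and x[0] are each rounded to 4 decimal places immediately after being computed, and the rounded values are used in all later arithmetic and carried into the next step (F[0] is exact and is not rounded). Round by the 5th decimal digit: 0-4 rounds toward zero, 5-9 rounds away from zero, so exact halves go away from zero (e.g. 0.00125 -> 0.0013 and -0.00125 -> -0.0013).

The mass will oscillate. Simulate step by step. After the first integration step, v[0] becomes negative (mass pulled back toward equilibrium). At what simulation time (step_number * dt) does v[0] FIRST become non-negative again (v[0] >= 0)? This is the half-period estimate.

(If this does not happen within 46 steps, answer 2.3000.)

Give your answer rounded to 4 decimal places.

Answer: 1.5500

Derivation:
Step 0: x=[5.3000] v=[0.0000]
Step 1: x=[5.2740] v=[-0.5200]
Step 2: x=[5.2223] v=[-1.0344]
Step 3: x=[5.1454] v=[-1.5376]
Step 4: x=[5.0442] v=[-2.0241]
Step 5: x=[4.9198] v=[-2.4887]
Step 6: x=[4.7735] v=[-2.9263]
Step 7: x=[4.6069] v=[-3.3322]
Step 8: x=[4.4218] v=[-3.7020]
Step 9: x=[4.2202] v=[-4.0317]
Step 10: x=[4.0043] v=[-4.3177]
Step 11: x=[3.7765] v=[-4.5570]
Step 12: x=[3.5392] v=[-4.7469]
Step 13: x=[3.2949] v=[-4.8854]
Step 14: x=[3.0464] v=[-4.9710]
Step 15: x=[2.7963] v=[-5.0027]
Step 16: x=[2.5473] v=[-4.9802]
Step 17: x=[2.3021] v=[-4.9038]
Step 18: x=[2.0634] v=[-4.7743]
Step 19: x=[1.8338] v=[-4.5930]
Step 20: x=[1.6157] v=[-4.3620]
Step 21: x=[1.4115] v=[-4.0837]
Step 22: x=[1.2234] v=[-3.7612]
Step 23: x=[1.0535] v=[-3.3979]
Step 24: x=[0.9036] v=[-2.9978]
Step 25: x=[0.7753] v=[-2.5652]
Step 26: x=[0.6701] v=[-2.1049]
Step 27: x=[0.5890] v=[-1.6218]
Step 28: x=[0.5329] v=[-1.1211]
Step 29: x=[0.5025] v=[-0.6082]
Step 30: x=[0.4981] v=[-0.0887]
Step 31: x=[0.5197] v=[0.4317]
First v>=0 after going negative at step 31, time=1.5500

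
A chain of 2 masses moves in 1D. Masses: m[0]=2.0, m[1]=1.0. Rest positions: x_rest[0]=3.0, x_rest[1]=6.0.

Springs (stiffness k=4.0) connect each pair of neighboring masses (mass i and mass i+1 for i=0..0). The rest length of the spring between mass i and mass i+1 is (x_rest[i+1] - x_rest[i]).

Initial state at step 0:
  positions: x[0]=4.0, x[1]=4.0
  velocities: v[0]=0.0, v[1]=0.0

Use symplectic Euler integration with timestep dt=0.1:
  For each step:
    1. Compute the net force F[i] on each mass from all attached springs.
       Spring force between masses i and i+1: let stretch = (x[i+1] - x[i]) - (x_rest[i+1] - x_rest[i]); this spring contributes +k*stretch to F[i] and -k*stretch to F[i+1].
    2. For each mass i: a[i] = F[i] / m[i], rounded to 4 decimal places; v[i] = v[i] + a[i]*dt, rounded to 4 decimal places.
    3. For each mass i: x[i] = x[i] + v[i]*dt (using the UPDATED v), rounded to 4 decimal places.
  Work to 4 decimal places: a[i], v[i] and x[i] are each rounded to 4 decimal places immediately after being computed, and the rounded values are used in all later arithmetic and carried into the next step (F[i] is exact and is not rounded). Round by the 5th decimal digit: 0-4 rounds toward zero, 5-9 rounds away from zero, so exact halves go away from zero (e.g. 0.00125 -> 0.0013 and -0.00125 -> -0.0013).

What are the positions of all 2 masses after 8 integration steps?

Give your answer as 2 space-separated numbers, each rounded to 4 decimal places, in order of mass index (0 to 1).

Step 0: x=[4.0000 4.0000] v=[0.0000 0.0000]
Step 1: x=[3.9400 4.1200] v=[-0.6000 1.2000]
Step 2: x=[3.8236 4.3528] v=[-1.1640 2.3280]
Step 3: x=[3.6578 4.6844] v=[-1.6582 3.3163]
Step 4: x=[3.4525 5.0950] v=[-2.0529 4.1057]
Step 5: x=[3.2201 5.5599] v=[-2.3244 4.6487]
Step 6: x=[2.9745 6.0512] v=[-2.4564 4.9128]
Step 7: x=[2.7304 6.5394] v=[-2.4411 4.8821]
Step 8: x=[2.5025 6.9953] v=[-2.2793 4.5585]

Answer: 2.5025 6.9953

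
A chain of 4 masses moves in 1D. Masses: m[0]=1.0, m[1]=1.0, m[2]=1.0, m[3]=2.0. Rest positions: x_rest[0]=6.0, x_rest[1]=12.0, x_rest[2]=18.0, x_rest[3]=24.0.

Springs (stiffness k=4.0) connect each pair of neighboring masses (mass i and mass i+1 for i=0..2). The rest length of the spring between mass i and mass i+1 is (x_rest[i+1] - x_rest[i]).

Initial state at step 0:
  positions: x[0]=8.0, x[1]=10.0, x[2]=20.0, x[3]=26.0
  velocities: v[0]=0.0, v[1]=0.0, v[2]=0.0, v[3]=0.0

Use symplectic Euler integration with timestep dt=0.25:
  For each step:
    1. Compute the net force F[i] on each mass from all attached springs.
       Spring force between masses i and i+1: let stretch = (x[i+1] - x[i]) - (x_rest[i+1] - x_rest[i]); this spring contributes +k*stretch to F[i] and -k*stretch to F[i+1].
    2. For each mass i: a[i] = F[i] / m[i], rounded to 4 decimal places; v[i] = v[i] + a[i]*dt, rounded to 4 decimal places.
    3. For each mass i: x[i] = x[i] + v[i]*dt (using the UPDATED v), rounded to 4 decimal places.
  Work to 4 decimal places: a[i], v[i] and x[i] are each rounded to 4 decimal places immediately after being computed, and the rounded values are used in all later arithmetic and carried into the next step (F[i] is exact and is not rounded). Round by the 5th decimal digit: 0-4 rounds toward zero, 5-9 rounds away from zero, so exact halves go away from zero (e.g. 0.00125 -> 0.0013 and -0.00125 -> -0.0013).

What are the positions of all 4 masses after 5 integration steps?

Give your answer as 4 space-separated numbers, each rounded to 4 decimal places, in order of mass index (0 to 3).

Step 0: x=[8.0000 10.0000 20.0000 26.0000] v=[0.0000 0.0000 0.0000 0.0000]
Step 1: x=[7.0000 12.0000 19.0000 26.0000] v=[-4.0000 8.0000 -4.0000 0.0000]
Step 2: x=[5.7500 14.5000 18.0000 25.8750] v=[-5.0000 10.0000 -4.0000 -0.5000]
Step 3: x=[5.1875 15.6875 18.0938 25.5156] v=[-2.2500 4.7500 0.3750 -1.4375]
Step 4: x=[5.7500 14.8516 19.4414 24.9785] v=[2.2500 -3.3437 5.3905 -2.1484]
Step 5: x=[7.0879 12.8877 21.0259 24.4993] v=[5.3516 -7.8555 6.3378 -1.9170]

Answer: 7.0879 12.8877 21.0259 24.4993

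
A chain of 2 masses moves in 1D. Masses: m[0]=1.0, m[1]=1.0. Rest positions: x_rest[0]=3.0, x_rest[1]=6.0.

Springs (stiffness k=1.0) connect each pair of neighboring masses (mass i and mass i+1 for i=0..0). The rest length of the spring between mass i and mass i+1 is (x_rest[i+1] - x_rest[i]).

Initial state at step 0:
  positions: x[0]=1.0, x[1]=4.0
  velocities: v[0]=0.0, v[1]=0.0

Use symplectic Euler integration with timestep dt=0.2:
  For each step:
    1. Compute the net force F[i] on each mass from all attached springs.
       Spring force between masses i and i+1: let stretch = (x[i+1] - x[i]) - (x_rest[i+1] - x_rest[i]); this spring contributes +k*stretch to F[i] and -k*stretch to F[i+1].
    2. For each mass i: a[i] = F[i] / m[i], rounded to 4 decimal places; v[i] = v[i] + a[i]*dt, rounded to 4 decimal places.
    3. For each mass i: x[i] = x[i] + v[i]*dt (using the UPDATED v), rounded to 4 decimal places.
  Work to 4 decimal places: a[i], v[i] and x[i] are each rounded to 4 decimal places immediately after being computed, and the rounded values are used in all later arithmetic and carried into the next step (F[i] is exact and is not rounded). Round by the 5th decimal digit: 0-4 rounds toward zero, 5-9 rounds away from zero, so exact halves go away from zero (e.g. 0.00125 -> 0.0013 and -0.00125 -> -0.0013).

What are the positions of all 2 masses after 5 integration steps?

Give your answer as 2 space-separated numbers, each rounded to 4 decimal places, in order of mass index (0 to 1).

Answer: 1.0000 4.0000

Derivation:
Step 0: x=[1.0000 4.0000] v=[0.0000 0.0000]
Step 1: x=[1.0000 4.0000] v=[0.0000 0.0000]
Step 2: x=[1.0000 4.0000] v=[0.0000 0.0000]
Step 3: x=[1.0000 4.0000] v=[0.0000 0.0000]
Step 4: x=[1.0000 4.0000] v=[0.0000 0.0000]
Step 5: x=[1.0000 4.0000] v=[0.0000 0.0000]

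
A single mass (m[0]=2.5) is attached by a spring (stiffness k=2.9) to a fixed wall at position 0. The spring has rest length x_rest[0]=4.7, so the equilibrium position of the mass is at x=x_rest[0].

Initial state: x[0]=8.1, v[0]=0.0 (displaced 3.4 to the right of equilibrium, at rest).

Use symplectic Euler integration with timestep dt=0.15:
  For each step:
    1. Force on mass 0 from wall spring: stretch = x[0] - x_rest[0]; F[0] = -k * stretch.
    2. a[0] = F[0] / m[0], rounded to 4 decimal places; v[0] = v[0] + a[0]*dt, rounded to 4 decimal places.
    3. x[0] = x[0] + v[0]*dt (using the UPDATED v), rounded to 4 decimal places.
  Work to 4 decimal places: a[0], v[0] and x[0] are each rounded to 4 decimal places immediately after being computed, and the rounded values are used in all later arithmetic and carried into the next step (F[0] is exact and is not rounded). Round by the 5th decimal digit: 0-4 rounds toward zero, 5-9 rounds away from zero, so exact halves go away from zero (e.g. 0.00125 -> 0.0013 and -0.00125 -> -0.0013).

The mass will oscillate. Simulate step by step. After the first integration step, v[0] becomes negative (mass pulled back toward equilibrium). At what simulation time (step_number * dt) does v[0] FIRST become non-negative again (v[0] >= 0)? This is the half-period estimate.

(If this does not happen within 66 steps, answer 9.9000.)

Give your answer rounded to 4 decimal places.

Step 0: x=[8.1000] v=[0.0000]
Step 1: x=[8.0113] v=[-0.5916]
Step 2: x=[7.8361] v=[-1.1678]
Step 3: x=[7.5791] v=[-1.7135]
Step 4: x=[7.2469] v=[-2.2145]
Step 5: x=[6.8482] v=[-2.6577]
Step 6: x=[6.3935] v=[-3.0315]
Step 7: x=[5.8946] v=[-3.3262]
Step 8: x=[5.3645] v=[-3.5341]
Step 9: x=[4.8170] v=[-3.6497]
Step 10: x=[4.2665] v=[-3.6701]
Step 11: x=[3.7273] v=[-3.5947]
Step 12: x=[3.2135] v=[-3.4255]
Step 13: x=[2.7385] v=[-3.1669]
Step 14: x=[2.3147] v=[-2.8256]
Step 15: x=[1.9531] v=[-2.4106]
Step 16: x=[1.6632] v=[-1.9326]
Step 17: x=[1.4526] v=[-1.4042]
Step 18: x=[1.3267] v=[-0.8392]
Step 19: x=[1.2889] v=[-0.2523]
Step 20: x=[1.3401] v=[0.3412]
First v>=0 after going negative at step 20, time=3.0000

Answer: 3.0000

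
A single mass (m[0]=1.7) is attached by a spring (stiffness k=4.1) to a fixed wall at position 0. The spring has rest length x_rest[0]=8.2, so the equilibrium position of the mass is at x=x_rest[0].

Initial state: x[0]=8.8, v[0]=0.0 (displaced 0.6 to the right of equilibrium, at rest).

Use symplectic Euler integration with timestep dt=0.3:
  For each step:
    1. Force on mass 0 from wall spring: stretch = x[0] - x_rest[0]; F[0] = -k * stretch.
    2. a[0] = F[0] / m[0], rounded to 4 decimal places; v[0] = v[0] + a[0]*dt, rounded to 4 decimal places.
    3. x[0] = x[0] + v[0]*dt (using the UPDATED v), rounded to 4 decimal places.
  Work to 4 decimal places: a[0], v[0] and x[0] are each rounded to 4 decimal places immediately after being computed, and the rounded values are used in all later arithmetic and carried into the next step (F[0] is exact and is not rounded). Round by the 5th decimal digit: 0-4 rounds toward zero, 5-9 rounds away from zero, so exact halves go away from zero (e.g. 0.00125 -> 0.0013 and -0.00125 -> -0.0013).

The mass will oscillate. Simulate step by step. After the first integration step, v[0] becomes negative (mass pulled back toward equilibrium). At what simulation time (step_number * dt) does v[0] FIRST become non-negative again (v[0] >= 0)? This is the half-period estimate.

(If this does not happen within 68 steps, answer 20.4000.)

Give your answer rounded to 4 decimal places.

Answer: 2.1000

Derivation:
Step 0: x=[8.8000] v=[0.0000]
Step 1: x=[8.6698] v=[-0.4341]
Step 2: x=[8.4376] v=[-0.7740]
Step 3: x=[8.1538] v=[-0.9459]
Step 4: x=[7.8801] v=[-0.9125]
Step 5: x=[7.6758] v=[-0.6811]
Step 6: x=[7.5853] v=[-0.3018]
Step 7: x=[7.6282] v=[0.1430]
First v>=0 after going negative at step 7, time=2.1000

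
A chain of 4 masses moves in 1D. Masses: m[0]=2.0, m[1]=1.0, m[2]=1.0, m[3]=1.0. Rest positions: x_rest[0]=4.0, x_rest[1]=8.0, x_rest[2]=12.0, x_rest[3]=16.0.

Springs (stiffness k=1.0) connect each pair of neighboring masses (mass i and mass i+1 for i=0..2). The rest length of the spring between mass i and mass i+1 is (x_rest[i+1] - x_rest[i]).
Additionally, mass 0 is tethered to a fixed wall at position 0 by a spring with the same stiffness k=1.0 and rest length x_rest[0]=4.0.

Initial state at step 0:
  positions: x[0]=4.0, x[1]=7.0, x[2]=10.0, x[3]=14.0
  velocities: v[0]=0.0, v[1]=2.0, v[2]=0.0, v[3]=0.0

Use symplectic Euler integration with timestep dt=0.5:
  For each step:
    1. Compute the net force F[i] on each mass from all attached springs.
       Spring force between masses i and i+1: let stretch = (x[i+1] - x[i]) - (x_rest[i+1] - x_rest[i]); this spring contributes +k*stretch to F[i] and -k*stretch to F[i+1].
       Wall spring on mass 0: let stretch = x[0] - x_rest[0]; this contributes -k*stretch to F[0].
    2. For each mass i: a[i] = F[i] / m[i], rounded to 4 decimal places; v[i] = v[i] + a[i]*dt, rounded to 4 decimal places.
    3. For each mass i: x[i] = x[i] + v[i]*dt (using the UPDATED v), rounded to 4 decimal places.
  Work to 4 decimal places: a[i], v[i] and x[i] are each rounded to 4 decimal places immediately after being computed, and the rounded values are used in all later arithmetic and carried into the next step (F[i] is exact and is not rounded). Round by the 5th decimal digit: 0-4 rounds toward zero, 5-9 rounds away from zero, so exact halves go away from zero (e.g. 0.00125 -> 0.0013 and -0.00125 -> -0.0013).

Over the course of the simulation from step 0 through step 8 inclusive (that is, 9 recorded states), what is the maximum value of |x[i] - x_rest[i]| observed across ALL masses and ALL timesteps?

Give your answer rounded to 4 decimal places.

Answer: 2.5889

Derivation:
Step 0: x=[4.0000 7.0000 10.0000 14.0000] v=[0.0000 2.0000 0.0000 0.0000]
Step 1: x=[3.8750 8.0000 10.2500 14.0000] v=[-0.2500 2.0000 0.5000 0.0000]
Step 2: x=[3.7813 8.5313 10.8750 14.0625] v=[-0.1875 1.0625 1.2500 0.1250]
Step 3: x=[3.8087 8.4610 11.7110 14.3282] v=[0.0547 -0.1407 1.6719 0.5313]
Step 4: x=[3.9415 8.0401 12.3888 14.9396] v=[0.2656 -0.8419 1.3555 1.2227]
Step 5: x=[4.0940 7.6817 12.6171 15.9133] v=[0.3049 -0.7169 0.4566 1.9473]
Step 6: x=[4.1832 7.6602 12.4356 17.0629] v=[0.1783 -0.0431 -0.3630 2.2992]
Step 7: x=[4.1841 7.9633 12.2171 18.0557] v=[0.0018 0.6061 -0.4371 1.9856]
Step 8: x=[4.1344 8.3850 12.3948 18.5889] v=[-0.0995 0.8434 0.3553 1.0663]
Max displacement = 2.5889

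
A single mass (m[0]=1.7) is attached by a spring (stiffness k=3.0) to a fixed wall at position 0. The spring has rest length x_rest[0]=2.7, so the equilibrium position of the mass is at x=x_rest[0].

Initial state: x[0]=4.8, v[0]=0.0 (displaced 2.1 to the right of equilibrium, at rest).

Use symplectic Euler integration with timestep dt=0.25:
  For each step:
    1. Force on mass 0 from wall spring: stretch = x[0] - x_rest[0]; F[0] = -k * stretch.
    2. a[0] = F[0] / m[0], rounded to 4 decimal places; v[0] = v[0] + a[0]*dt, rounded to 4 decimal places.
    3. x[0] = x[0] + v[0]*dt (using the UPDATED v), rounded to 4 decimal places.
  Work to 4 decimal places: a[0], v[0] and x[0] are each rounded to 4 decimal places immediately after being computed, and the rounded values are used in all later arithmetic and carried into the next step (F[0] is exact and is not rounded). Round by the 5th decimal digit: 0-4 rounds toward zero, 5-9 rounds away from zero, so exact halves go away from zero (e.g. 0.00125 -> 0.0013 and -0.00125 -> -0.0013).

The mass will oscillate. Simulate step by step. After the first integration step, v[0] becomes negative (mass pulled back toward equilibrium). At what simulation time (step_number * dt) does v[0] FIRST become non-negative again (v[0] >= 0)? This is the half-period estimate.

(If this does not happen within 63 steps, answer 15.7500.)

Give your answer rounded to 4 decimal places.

Step 0: x=[4.8000] v=[0.0000]
Step 1: x=[4.5684] v=[-0.9265]
Step 2: x=[4.1307] v=[-1.7508]
Step 3: x=[3.5352] v=[-2.3820]
Step 4: x=[2.8476] v=[-2.7505]
Step 5: x=[2.1437] v=[-2.8156]
Step 6: x=[1.5012] v=[-2.5702]
Step 7: x=[0.9909] v=[-2.0413]
Step 8: x=[0.6691] v=[-1.2873]
Step 9: x=[0.5713] v=[-0.3913]
Step 10: x=[0.7083] v=[0.5478]
First v>=0 after going negative at step 10, time=2.5000

Answer: 2.5000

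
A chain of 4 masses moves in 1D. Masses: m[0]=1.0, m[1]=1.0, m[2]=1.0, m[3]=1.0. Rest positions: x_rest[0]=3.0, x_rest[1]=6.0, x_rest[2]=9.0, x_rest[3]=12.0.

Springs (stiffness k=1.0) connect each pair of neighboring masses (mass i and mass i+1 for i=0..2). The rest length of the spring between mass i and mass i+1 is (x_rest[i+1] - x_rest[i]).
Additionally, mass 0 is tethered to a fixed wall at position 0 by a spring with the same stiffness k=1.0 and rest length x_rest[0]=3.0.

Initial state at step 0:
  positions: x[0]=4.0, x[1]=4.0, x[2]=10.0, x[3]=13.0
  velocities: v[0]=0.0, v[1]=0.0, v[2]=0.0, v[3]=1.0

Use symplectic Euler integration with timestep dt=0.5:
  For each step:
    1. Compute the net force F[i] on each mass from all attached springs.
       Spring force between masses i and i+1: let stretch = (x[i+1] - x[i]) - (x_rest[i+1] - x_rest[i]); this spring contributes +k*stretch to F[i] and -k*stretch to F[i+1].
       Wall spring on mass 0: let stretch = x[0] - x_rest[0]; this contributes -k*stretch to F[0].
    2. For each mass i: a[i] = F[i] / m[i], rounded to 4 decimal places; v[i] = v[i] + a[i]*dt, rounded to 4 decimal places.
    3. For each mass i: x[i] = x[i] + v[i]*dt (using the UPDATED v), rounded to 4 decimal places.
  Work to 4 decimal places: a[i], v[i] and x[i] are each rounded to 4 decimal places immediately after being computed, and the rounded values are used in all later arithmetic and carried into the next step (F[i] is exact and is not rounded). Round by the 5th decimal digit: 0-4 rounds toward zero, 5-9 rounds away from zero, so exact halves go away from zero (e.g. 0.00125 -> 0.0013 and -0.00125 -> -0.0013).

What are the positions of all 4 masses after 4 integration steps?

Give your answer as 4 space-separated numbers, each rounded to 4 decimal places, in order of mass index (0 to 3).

Answer: 2.6094 7.4727 10.1446 12.6758

Derivation:
Step 0: x=[4.0000 4.0000 10.0000 13.0000] v=[0.0000 0.0000 0.0000 1.0000]
Step 1: x=[3.0000 5.5000 9.2500 13.5000] v=[-2.0000 3.0000 -1.5000 1.0000]
Step 2: x=[1.8750 7.3125 8.6250 13.6875] v=[-2.2500 3.6250 -1.2500 0.3750]
Step 3: x=[1.6406 8.0938 8.9375 13.3594] v=[-0.4688 1.5625 0.6250 -0.6563]
Step 4: x=[2.6094 7.4727 10.1446 12.6758] v=[1.9375 -1.2423 2.4141 -1.3673]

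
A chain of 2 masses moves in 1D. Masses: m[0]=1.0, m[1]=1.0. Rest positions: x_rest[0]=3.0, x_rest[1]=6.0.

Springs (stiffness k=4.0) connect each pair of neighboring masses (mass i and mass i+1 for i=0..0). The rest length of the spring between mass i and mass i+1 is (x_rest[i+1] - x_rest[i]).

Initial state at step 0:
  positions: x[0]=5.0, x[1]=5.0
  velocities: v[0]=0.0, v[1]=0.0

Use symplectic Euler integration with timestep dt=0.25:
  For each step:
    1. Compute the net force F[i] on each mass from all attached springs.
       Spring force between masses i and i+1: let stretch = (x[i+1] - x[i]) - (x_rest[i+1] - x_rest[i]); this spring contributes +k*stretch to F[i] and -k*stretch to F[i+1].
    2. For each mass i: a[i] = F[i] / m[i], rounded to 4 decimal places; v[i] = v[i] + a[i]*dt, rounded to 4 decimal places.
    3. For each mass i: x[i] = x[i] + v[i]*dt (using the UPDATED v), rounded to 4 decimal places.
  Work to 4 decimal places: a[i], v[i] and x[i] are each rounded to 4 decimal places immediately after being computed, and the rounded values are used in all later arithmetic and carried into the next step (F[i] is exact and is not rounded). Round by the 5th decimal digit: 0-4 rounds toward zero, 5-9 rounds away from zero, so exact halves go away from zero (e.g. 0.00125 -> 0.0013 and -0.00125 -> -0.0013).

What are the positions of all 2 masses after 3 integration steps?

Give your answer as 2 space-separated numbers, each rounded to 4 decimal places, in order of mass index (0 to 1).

Step 0: x=[5.0000 5.0000] v=[0.0000 0.0000]
Step 1: x=[4.2500 5.7500] v=[-3.0000 3.0000]
Step 2: x=[3.1250 6.8750] v=[-4.5000 4.5000]
Step 3: x=[2.1875 7.8125] v=[-3.7500 3.7500]

Answer: 2.1875 7.8125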